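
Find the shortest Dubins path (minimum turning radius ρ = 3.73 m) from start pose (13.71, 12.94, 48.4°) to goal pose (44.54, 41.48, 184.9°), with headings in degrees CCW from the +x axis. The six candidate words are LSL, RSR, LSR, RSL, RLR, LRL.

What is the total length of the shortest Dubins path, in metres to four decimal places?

49.5442 m

Let ψ = atan2(Δy, Δx) = atan2(28.54, 30.83) = 42.7911° be the start→goal bearing.
Normalize: d = |goal − start| / ρ = 42.012147/3.73 = 11.263310, α = (θ_start − ψ) mod 360° = 5.6089° = 0.097894 rad, β = (θ_goal − ψ) mod 360° = 142.1089° = 2.480268 rad.
Common terms: sin α = 0.097737, cos α = 0.995212, sin β = 0.614163, cos β = -0.789179, cos(α−β) = -0.725374, d² = 126.862157. Work in radians in the unit-radius frame; every candidate has L = ρ·(t + p + q).
LSL: p² = 2 + d² − 2cos(α−β) + 2d(sin α − sin β) = 118.679592; p = √p² = 10.894016; φ = atan2(cos β − cos α, d + sin α − sin β) = -0.164537 rad; t = (φ − α) mod 2π = 6.020755 rad, q = (β − φ) mod 2π = 2.644805 rad → L = 3.73·(6.020755 + 10.894016 + 2.644805) = 3.73·19.559576 = 72.957219 m
RSR: p² = 2 + d² − 2cos(α−β) + 2d(sin β − sin α) = 141.946219; p = √p² = 11.914118; φ = atan2(cos α − cos β, d − sin α + sin β) = 0.150337 rad; t = (α − φ) mod 2π = 6.230742 rad, q = (φ − β) mod 2π = 3.953254 rad → L = 3.73·(6.230742 + 11.914118 + 3.953254) = 3.73·22.098115 = 82.425968 m
LSR: p² = d² − 2 + 2cos(α−β) + 2d(sin α + sin β) = 139.448111; p = √p² = 11.808815; φ = atan2(−cos α − cos β, d + sin α + sin β) − atan2(−2, p) = 0.150570 rad; t = (φ − α) mod 2π = 0.052676 rad, q = (φ − β) mod 2π = 3.953487 rad → L = 3.73·(0.052676 + 11.808815 + 3.953487) = 3.73·15.814978 = 58.989867 m
RSL: p² = d² − 2 + 2cos(α−β) − 2d(sin α + sin β) = 107.374704; p = √p² = 10.362177; φ = atan2(cos α + cos β, d − sin α − sin β) − atan2(2, p) = -0.171141 rad; t = (α − φ) mod 2π = 0.269035 rad, q = (β − φ) mod 2π = 2.651409 rad → L = 3.73·(0.269035 + 10.362177 + 2.651409) = 3.73·13.282621 = 49.544175 m
RLR: c = (6 − d² + 2cos(α−β) + 2d(sin α − sin β))/8 = -16.743277, |c| > 1 → infeasible
LRL: c = (6 − d² + 2cos(α−β) − 2d(sin α − sin β))/8 = -13.834949, |c| > 1 → infeasible
Shortest: RSL with L = 49.544175 m ≈ 49.5442 m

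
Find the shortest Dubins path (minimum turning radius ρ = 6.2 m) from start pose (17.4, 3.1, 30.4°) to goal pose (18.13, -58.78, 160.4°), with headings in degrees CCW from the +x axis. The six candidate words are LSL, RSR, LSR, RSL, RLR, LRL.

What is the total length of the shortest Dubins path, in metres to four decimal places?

Let ψ = atan2(Δy, Δx) = atan2(-61.88, 0.73) = -89.3241° be the start→goal bearing.
Normalize: d = |goal − start| / ρ = 61.884306/6.2 = 9.981340, α = (θ_start − ψ) mod 360° = 119.7241° = 2.089580 rad, β = (θ_goal − ψ) mod 360° = 249.7241° = 4.358508 rad.
Common terms: sin α = 0.868423, cos α = -0.495824, sin β = -0.938035, cos β = -0.346541, cos(α−β) = -0.642788, d² = 99.627141. Work in radians in the unit-radius frame; every candidate has L = ρ·(t + p + q).
LSL: p² = 2 + d² − 2cos(α−β) + 2d(sin α − sin β) = 138.974454; p = √p² = 11.788743; φ = atan2(cos β − cos α, d + sin α − sin β) = 0.012664 rad; t = (φ − α) mod 2π = 4.206269 rad, q = (β − φ) mod 2π = 4.345844 rad → L = 6.2·(4.206269 + 11.788743 + 4.345844) = 6.2·20.340856 = 126.113307 m
RSR: p² = 2 + d² − 2cos(α−β) + 2d(sin β − sin α) = 66.850979; p = √p² = 8.176245; φ = atan2(cos α − cos β, d − sin α + sin β) = -0.018259 rad; t = (α − φ) mod 2π = 2.107839 rad, q = (φ − β) mod 2π = 1.906418 rad → L = 6.2·(2.107839 + 8.176245 + 1.906418) = 6.2·12.190502 = 75.581113 m
LSR: p² = d² − 2 + 2cos(α−β) + 2d(sin α + sin β) = 94.951925; p = √p² = 9.744328; φ = atan2(−cos α − cos β, d + sin α + sin β) − atan2(−2, p) = 0.287219 rad; t = (φ − α) mod 2π = 4.480825 rad, q = (φ − β) mod 2π = 2.211897 rad → L = 6.2·(4.480825 + 9.744328 + 2.211897) = 6.2·16.437049 = 101.909703 m
RSL: p² = d² − 2 + 2cos(α−β) − 2d(sin α + sin β) = 97.731206; p = √p² = 9.885909; φ = atan2(cos α + cos β, d − sin α − sin β) − atan2(2, p) = -0.283228 rad; t = (α − φ) mod 2π = 2.372808 rad, q = (β − φ) mod 2π = 4.641736 rad → L = 6.2·(2.372808 + 9.885909 + 4.641736) = 6.2·16.900453 = 104.782811 m
RLR: c = (6 − d² + 2cos(α−β) + 2d(sin α − sin β))/8 = -7.356372, |c| > 1 → infeasible
LRL: c = (6 − d² + 2cos(α−β) − 2d(sin α − sin β))/8 = -16.371807, |c| > 1 → infeasible
Shortest: RSR with L = 75.581113 m ≈ 75.5811 m

75.5811 m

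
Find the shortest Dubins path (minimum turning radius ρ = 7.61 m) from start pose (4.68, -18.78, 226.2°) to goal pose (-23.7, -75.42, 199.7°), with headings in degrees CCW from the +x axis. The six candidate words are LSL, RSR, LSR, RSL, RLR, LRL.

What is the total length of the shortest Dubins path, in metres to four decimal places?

Let ψ = atan2(Δy, Δx) = atan2(-56.64, -28.38) = -116.6136° be the start→goal bearing.
Normalize: d = |goal − start| / ρ = 63.352301/7.61 = 8.324875, α = (θ_start − ψ) mod 360° = 342.8136° = 5.983226 rad, β = (θ_goal − ψ) mod 360° = 316.3136° = 5.520714 rad.
Common terms: sin α = -0.295482, cos α = 0.955348, sin β = -0.690711, cos β = 0.723131, cos(α−β) = 0.894934, d² = 69.303548. Work in radians in the unit-radius frame; every candidate has L = ρ·(t + p + q).
LSL: p² = 2 + d² − 2cos(α−β) + 2d(sin α − sin β) = 76.094151; p = √p² = 8.723196; φ = atan2(cos β − cos α, d + sin α − sin β) = -0.026624 rad; t = (φ − α) mod 2π = 0.273336 rad, q = (β − φ) mod 2π = 5.547337 rad → L = 7.61·(0.273336 + 8.723196 + 5.547337) = 7.61·14.543869 = 110.678845 m
RSR: p² = 2 + d² − 2cos(α−β) + 2d(sin β − sin α) = 62.933208; p = √p² = 7.933045; φ = atan2(cos α − cos β, d − sin α + sin β) = 0.029276 rad; t = (α − φ) mod 2π = 5.953949 rad, q = (φ − β) mod 2π = 0.791748 rad → L = 7.61·(5.953949 + 7.933045 + 0.791748) = 7.61·14.678743 = 111.705233 m
LSR: p² = d² − 2 + 2cos(α−β) + 2d(sin α + sin β) = 52.673558; p = √p² = 7.257655; φ = atan2(−cos α − cos β, d + sin α + sin β) − atan2(−2, p) = 0.044048 rad; t = (φ − α) mod 2π = 0.344007 rad, q = (φ − β) mod 2π = 0.806520 rad → L = 7.61·(0.344007 + 7.257655 + 0.806520) = 7.61·8.408182 = 63.986266 m
RSL: p² = d² − 2 + 2cos(α−β) − 2d(sin α + sin β) = 85.513275; p = √p² = 9.247339; φ = atan2(cos α + cos β, d − sin α − sin β) − atan2(2, p) = -0.034646 rad; t = (α − φ) mod 2π = 6.017872 rad, q = (β − φ) mod 2π = 5.555360 rad → L = 7.61·(6.017872 + 9.247339 + 5.555360) = 7.61·20.820570 = 158.444541 m
RLR: c = (6 − d² + 2cos(α−β) + 2d(sin α − sin β))/8 = -6.866651, |c| > 1 → infeasible
LRL: c = (6 − d² + 2cos(α−β) − 2d(sin α − sin β))/8 = -8.511769, |c| > 1 → infeasible
Shortest: LSR with L = 63.986266 m ≈ 63.9863 m

63.9863 m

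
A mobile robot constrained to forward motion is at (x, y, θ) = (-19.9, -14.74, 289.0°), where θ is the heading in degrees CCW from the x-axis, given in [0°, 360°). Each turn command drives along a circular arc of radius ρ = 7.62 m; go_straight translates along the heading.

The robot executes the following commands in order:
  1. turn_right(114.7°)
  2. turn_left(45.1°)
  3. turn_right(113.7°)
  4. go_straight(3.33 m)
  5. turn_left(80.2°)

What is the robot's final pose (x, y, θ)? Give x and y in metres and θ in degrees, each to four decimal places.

set_pose: (x, y, θ) = (-19.9000, -14.7400, 289.0000°), ρ = 7.62
turn_right(114.7°): centre at ρ to the right, rotate −114.7° → (-27.8617, -24.8032, 174.3000°)
turn_left(45.1°): centre at ρ to the left, rotate +45.1° → (-33.4551, -26.4972, 219.4000°)
turn_right(113.7°): centre at ρ to the right, rotate −113.7° → (-45.6275, -22.6710, 105.7000°)
go_straight(3.33): x += 3.33·cos θ, y += 3.33·sin θ → (-46.5286, -19.4652, 105.7000°)
turn_left(80.2°): centre at ρ to the left, rotate +80.2° → (-54.6476, -13.9476, 185.9000°)

(-54.6476, -13.9476, 185.9000°)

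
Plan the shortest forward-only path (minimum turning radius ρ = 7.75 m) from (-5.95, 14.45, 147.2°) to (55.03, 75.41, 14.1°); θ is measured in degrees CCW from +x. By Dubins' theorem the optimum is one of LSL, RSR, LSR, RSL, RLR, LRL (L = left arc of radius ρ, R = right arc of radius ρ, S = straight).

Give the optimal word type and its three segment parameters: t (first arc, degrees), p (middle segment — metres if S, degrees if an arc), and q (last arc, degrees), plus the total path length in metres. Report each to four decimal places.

RSR: t = 108.5442°, p = 75.1298 m, q = 24.5558°, L = 93.1333 m

Let ψ = atan2(Δy, Δx) = atan2(60.96, 60.98) = 44.9906° be the start→goal bearing.
Normalize: d = |goal − start| / ρ = 86.224602/7.75 = 11.125755, α = (θ_start − ψ) mod 360° = 102.2094° = 1.783891 rad, β = (θ_goal − ψ) mod 360° = 329.1094° = 5.744043 rad.
Common terms: sin α = 0.977381, cos α = -0.211485, sin β = -0.513401, cos β = 0.858149, cos(α−β) = -0.683274, d² = 123.782427. Work in radians in the unit-radius frame; every candidate has L = ρ·(t + p + q).
LSL: p² = 2 + d² − 2cos(α−β) + 2d(sin α − sin β) = 160.321119; p = √p² = 12.661798; φ = atan2(cos β − cos α, d + sin α − sin β) = 0.084578 rad; t = (φ − α) mod 2π = 4.583873 rad, q = (β − φ) mod 2π = 5.659465 rad → L = 7.75·(4.583873 + 12.661798 + 5.659465) = 7.75·22.905135 = 177.514796 m
RSR: p² = 2 + d² − 2cos(α−β) + 2d(sin β − sin α) = 93.976829; p = √p² = 9.694165; φ = atan2(cos α − cos β, d − sin α + sin β) = -0.110563 rad; t = (α − φ) mod 2π = 1.894454 rad, q = (φ − β) mod 2π = 0.428580 rad → L = 7.75·(1.894454 + 9.694165 + 0.428580) = 7.75·12.017198 = 93.133284 m
LSR: p² = d² − 2 + 2cos(α−β) + 2d(sin α + sin β) = 130.740151; p = √p² = 11.434166; φ = atan2(−cos α − cos β, d + sin α + sin β) − atan2(−2, p) = 0.117424 rad; t = (φ − α) mod 2π = 4.616719 rad, q = (φ − β) mod 2π = 0.656567 rad → L = 7.75·(4.616719 + 11.434166 + 0.656567) = 7.75·16.707452 = 129.482750 m
RSL: p² = d² − 2 + 2cos(α−β) − 2d(sin α + sin β) = 110.091608; p = √p² = 10.492455; φ = atan2(cos α + cos β, d − sin α − sin β) − atan2(2, p) = -0.127775 rad; t = (α − φ) mod 2π = 1.911666 rad, q = (β − φ) mod 2π = 5.871818 rad → L = 7.75·(1.911666 + 10.492455 + 5.871818) = 7.75·18.275939 = 141.638524 m
RLR: c = (6 − d² + 2cos(α−β) + 2d(sin α − sin β))/8 = -10.747104, |c| > 1 → infeasible
LRL: c = (6 − d² + 2cos(α−β) − 2d(sin α − sin β))/8 = -19.040140, |c| > 1 → infeasible
Shortest: RSR with L = 93.133284 m ≈ 93.1333 m
Convert RSR to answer units (arcs ×180/π): t = 1.894454·180/π = 108.5442°, p = ρ·p = 7.75·9.694165 = 75.1298 m, q = 0.428580·180/π = 24.5558°, L = 93.1333 m.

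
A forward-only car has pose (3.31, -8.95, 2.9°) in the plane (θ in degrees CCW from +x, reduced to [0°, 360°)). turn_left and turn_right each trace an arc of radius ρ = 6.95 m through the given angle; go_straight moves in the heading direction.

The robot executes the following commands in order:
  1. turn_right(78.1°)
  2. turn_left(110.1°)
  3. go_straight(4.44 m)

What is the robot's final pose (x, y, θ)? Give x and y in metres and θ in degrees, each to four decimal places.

(24.7184, -15.5001, 34.9000°)

set_pose: (x, y, θ) = (3.3100, -8.9500, 2.9000°), ρ = 6.95
turn_right(78.1°): centre at ρ to the right, rotate −78.1° → (10.3810, -14.1158, -75.2000° ≡ 284.8000°)
turn_left(110.1°): centre at ρ to the left, rotate +110.1° → (21.0769, -18.0405, 394.9000° ≡ 34.9000°)
go_straight(4.44): x += 4.44·cos θ, y += 4.44·sin θ → (24.7184, -15.5001, 34.9000°)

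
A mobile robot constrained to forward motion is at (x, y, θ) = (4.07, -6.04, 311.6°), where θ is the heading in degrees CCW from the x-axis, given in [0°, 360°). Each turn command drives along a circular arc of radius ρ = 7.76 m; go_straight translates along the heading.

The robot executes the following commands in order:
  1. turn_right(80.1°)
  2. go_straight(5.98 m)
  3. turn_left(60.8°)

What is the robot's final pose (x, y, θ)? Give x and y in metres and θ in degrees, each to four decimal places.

(-0.4891, -28.4781, 292.3000°)

set_pose: (x, y, θ) = (4.0700, -6.0400, 311.6000°), ρ = 7.76
turn_right(80.1°): centre at ρ to the right, rotate −80.1° → (4.3401, -16.0228, 231.5000°)
go_straight(5.98): x += 5.98·cos θ, y += 5.98·sin θ → (0.6175, -20.7028, 231.5000°)
turn_left(60.8°): centre at ρ to the left, rotate +60.8° → (-0.4891, -28.4781, 292.3000°)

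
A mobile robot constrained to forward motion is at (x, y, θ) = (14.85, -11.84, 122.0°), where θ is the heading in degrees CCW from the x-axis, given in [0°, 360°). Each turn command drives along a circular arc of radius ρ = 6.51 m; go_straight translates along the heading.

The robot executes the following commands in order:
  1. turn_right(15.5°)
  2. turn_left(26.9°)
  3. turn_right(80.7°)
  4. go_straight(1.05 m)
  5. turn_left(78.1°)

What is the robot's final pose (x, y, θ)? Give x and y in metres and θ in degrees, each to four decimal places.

set_pose: (x, y, θ) = (14.8500, -11.8400, 122.0000°), ρ = 6.51
turn_right(15.5°): centre at ρ to the right, rotate −15.5° → (14.1289, -10.2392, 106.5000°)
turn_left(26.9°): centre at ρ to the left, rotate +26.9° → (12.6170, -7.6152, 133.4000°)
turn_right(80.7°): centre at ρ to the right, rotate −80.7° → (12.1684, 0.8028, 52.7000°)
go_straight(1.05): x += 1.05·cos θ, y += 1.05·sin θ → (12.8047, 1.6380, 52.7000°)
turn_left(78.1°): centre at ρ to the left, rotate +78.1° → (12.5542, 9.8368, 130.8000°)

(12.5542, 9.8368, 130.8000°)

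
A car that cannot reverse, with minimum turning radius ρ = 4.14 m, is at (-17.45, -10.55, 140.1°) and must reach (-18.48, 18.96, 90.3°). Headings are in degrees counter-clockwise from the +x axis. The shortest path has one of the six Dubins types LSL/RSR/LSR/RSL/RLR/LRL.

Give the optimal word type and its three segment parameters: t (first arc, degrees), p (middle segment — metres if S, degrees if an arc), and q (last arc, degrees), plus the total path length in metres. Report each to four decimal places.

Let ψ = atan2(Δy, Δx) = atan2(29.51, -1.03) = 91.9990° be the start→goal bearing.
Normalize: d = |goal − start| / ρ = 29.527970/4.14 = 7.132360, α = (θ_start − ψ) mod 360° = 48.1010° = 0.839521 rad, β = (θ_goal − ψ) mod 360° = 358.3010° = 6.253532 rad.
Common terms: sin α = 0.744323, cos α = 0.667820, sin β = -0.029649, cos β = 0.999560, cos(α−β) = 0.645458, d² = 50.870557. Work in radians in the unit-radius frame; every candidate has L = ρ·(t + p + q).
LSL: p² = 2 + d² − 2cos(α−β) + 2d(sin α − sin β) = 62.620136; p = √p² = 7.913289; φ = atan2(cos β − cos α, d + sin α − sin β) = 0.041934 rad; t = (φ − α) mod 2π = 5.485599 rad, q = (β − φ) mod 2π = 6.211598 rad → L = 4.14·(5.485599 + 7.913289 + 6.211598) = 4.14·19.610485 = 81.187409 m
RSR: p² = 2 + d² − 2cos(α−β) + 2d(sin β − sin α) = 40.539147; p = √p² = 6.367036; φ = atan2(cos α − cos β, d − sin α + sin β) = -0.052126 rad; t = (α − φ) mod 2π = 0.891647 rad, q = (φ − β) mod 2π = 6.260712 rad → L = 4.14·(0.891647 + 6.367036 + 6.260712) = 4.14·13.519395 = 55.970296 m
LSR: p² = d² − 2 + 2cos(α−β) + 2d(sin α + sin β) = 60.356099; p = √p² = 7.768919; φ = atan2(−cos α − cos β, d + sin α + sin β) − atan2(−2, p) = 0.042594 rad; t = (φ − α) mod 2π = 5.486258 rad, q = (φ − β) mod 2π = 0.072247 rad → L = 4.14·(5.486258 + 7.768919 + 0.072247) = 4.14·13.327424 = 55.175535 m
RSL: p² = d² − 2 + 2cos(α−β) − 2d(sin α + sin β) = 39.966845; p = √p² = 6.321934; φ = atan2(cos α + cos β, d − sin α − sin β) − atan2(2, p) = -0.052206 rad; t = (α − φ) mod 2π = 0.891727 rad, q = (β − φ) mod 2π = 0.022553 rad → L = 4.14·(0.891727 + 6.321934 + 0.022553) = 4.14·7.236214 = 29.957925 m
RLR: c = (6 − d² + 2cos(α−β) + 2d(sin α − sin β))/8 = -4.067393, |c| > 1 → infeasible
LRL: c = (6 − d² + 2cos(α−β) − 2d(sin α − sin β))/8 = -6.827517, |c| > 1 → infeasible
Shortest: RSL with L = 29.957925 m ≈ 29.9579 m
Convert RSL to answer units (arcs ×180/π): t = 0.891727·180/π = 51.0922°, p = ρ·p = 4.14·6.321934 = 26.1728 m, q = 0.022553·180/π = 1.2922°, L = 29.9579 m.

RSL: t = 51.0922°, p = 26.1728 m, q = 1.2922°, L = 29.9579 m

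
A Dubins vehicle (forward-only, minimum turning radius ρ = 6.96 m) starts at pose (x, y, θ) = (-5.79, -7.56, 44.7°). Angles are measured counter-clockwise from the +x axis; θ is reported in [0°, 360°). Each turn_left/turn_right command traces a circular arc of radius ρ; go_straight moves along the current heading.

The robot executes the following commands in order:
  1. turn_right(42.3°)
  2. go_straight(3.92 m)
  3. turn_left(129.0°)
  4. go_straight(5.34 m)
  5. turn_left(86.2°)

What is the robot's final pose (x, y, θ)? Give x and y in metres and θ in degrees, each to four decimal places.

set_pose: (x, y, θ) = (-5.7900, -7.5600, 44.7000°), ρ = 6.96
turn_right(42.3°): centre at ρ to the right, rotate −42.3° → (-1.1858, -5.5533, 2.4000°)
go_straight(3.92): x += 3.92·cos θ, y += 3.92·sin θ → (2.7307, -5.3891, 2.4000°)
turn_left(129.0°): centre at ρ to the left, rotate +129.0° → (7.6601, 6.1675, 131.4000°)
go_straight(5.34): x += 5.34·cos θ, y += 5.34·sin θ → (4.1286, 10.1731, 131.4000°)
turn_left(86.2°): centre at ρ to the left, rotate +86.2° → (-5.3387, 11.0847, 217.6000°)

(-5.3387, 11.0847, 217.6000°)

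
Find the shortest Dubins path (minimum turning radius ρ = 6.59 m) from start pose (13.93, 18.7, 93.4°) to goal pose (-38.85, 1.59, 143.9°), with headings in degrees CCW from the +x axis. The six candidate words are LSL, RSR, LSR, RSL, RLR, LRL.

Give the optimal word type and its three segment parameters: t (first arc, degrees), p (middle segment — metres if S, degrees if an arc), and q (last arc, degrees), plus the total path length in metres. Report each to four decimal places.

LSR: t = 119.1715°, p = 41.7972 m, q = 68.6715°, L = 63.4023 m

Let ψ = atan2(Δy, Δx) = atan2(-17.11, -52.78) = -162.0386° be the start→goal bearing.
Normalize: d = |goal − start| / ρ = 55.484056/6.59 = 8.419432, α = (θ_start − ψ) mod 360° = 255.4386° = 4.458244 rad, β = (θ_goal − ψ) mod 360° = 305.9386° = 5.339635 rad.
Common terms: sin α = -0.967879, cos α = -0.251418, sin β = -0.809647, cos β = 0.586917, cos(α−β) = 0.636078, d² = 70.886834. Work in radians in the unit-radius frame; every candidate has L = ρ·(t + p + q).
LSL: p² = 2 + d² − 2cos(α−β) + 2d(sin α − sin β) = 68.950234; p = √p² = 8.303628; φ = atan2(cos β − cos α, d + sin α − sin β) = 0.101132 rad; t = (φ − α) mod 2π = 1.926074 rad, q = (β − φ) mod 2π = 5.238503 rad → L = 6.59·(1.926074 + 8.303628 + 5.238503) = 6.59·15.468204 = 101.935467 m
RSR: p² = 2 + d² − 2cos(α−β) + 2d(sin β − sin α) = 74.279120; p = √p² = 8.618534; φ = atan2(cos α − cos β, d − sin α + sin β) = -0.097425 rad; t = (α − φ) mod 2π = 4.555669 rad, q = (φ − β) mod 2π = 0.846125 rad → L = 6.59·(4.555669 + 8.618534 + 0.846125) = 6.59·14.020328 = 92.393959 m
LSR: p² = d² − 2 + 2cos(α−β) + 2d(sin α + sin β) = 40.227481; p = √p² = 6.342514; φ = atan2(−cos α − cos β, d + sin α + sin β) − atan2(−2, p) = 0.254994 rad; t = (φ − α) mod 2π = 2.079935 rad, q = (φ − β) mod 2π = 1.198544 rad → L = 6.59·(2.079935 + 6.342514 + 1.198544) = 6.59·9.620993 = 63.402341 m
RSL: p² = d² − 2 + 2cos(α−β) − 2d(sin α + sin β) = 100.090499; p = √p² = 10.004524; φ = atan2(cos α + cos β, d − sin α − sin β) − atan2(2, p) = -0.164419 rad; t = (α − φ) mod 2π = 4.622662 rad, q = (β − φ) mod 2π = 5.504054 rad → L = 6.59·(4.622662 + 10.004524 + 5.504054) = 6.59·20.131240 = 132.664872 m
RLR: c = (6 − d² + 2cos(α−β) + 2d(sin α − sin β))/8 = -8.284890, |c| > 1 → infeasible
LRL: c = (6 − d² + 2cos(α−β) − 2d(sin α − sin β))/8 = -7.618779, |c| > 1 → infeasible
Shortest: LSR with L = 63.402341 m ≈ 63.4023 m
Convert LSR to answer units (arcs ×180/π): t = 2.079935·180/π = 119.1715°, p = ρ·p = 6.59·6.342514 = 41.7972 m, q = 1.198544·180/π = 68.6715°, L = 63.4023 m.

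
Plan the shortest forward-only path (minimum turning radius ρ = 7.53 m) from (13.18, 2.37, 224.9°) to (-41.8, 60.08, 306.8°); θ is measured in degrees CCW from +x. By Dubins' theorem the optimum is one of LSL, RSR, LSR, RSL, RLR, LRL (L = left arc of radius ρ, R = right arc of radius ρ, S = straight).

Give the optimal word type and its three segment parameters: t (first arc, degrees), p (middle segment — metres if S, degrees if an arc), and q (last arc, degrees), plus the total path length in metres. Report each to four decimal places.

Let ψ = atan2(Δy, Δx) = atan2(57.71, -54.98) = 133.6122° be the start→goal bearing.
Normalize: d = |goal − start| / ρ = 79.707242/7.53 = 10.585291, α = (θ_start − ψ) mod 360° = 91.2878° = 1.593272 rad, β = (θ_goal − ψ) mod 360° = 173.1878° = 3.022697 rad.
Common terms: sin α = 0.999747, cos α = -0.022474, sin β = 0.118616, cos β = -0.992940, cos(α−β) = 0.140901, d² = 112.048389. Work in radians in the unit-radius frame; every candidate has L = ρ·(t + p + q).
LSL: p² = 2 + d² − 2cos(α−β) + 2d(sin α − sin β) = 132.420651; p = √p² = 11.507417; φ = atan2(cos β − cos α, d + sin α − sin β) = -0.084434 rad; t = (φ − α) mod 2π = 4.605479 rad, q = (β − φ) mod 2π = 3.107131 rad → L = 7.53·(4.605479 + 11.507417 + 3.107131) = 7.53·19.220027 = 144.726805 m
RSR: p² = 2 + d² − 2cos(α−β) + 2d(sin β − sin α) = 95.112522; p = √p² = 9.752565; φ = atan2(cos α − cos β, d − sin α + sin β) = 0.099674 rad; t = (α − φ) mod 2π = 1.493598 rad, q = (φ − β) mod 2π = 3.360162 rad → L = 7.53·(1.493598 + 9.752565 + 3.360162) = 7.53·14.606326 = 109.985631 m
LSR: p² = d² − 2 + 2cos(α−β) + 2d(sin α + sin β) = 134.006598; p = √p² = 11.576122; φ = atan2(−cos α − cos β, d + sin α + sin β) − atan2(−2, p) = 0.257624 rad; t = (φ − α) mod 2π = 4.947538 rad, q = (φ − β) mod 2π = 3.518113 rad → L = 7.53·(4.947538 + 11.576122 + 3.518113) = 7.53·20.041772 = 150.914546 m
RSL: p² = d² − 2 + 2cos(α−β) − 2d(sin α + sin β) = 86.653785; p = √p² = 9.308801; φ = atan2(cos α + cos β, d − sin α − sin β) − atan2(2, p) = -0.318484 rad; t = (α − φ) mod 2π = 1.911756 rad, q = (β − φ) mod 2π = 3.341180 rad → L = 7.53·(1.911756 + 9.308801 + 3.341180) = 7.53·14.561738 = 109.649885 m
RLR: c = (6 − d² + 2cos(α−β) + 2d(sin α − sin β))/8 = -10.889065, |c| > 1 → infeasible
LRL: c = (6 − d² + 2cos(α−β) − 2d(sin α − sin β))/8 = -15.552581, |c| > 1 → infeasible
Shortest: RSL with L = 109.649885 m ≈ 109.6499 m
Convert RSL to answer units (arcs ×180/π): t = 1.911756·180/π = 109.5355°, p = ρ·p = 7.53·9.308801 = 70.0953 m, q = 3.341180·180/π = 191.4355°, L = 109.6499 m.

RSL: t = 109.5355°, p = 70.0953 m, q = 191.4355°, L = 109.6499 m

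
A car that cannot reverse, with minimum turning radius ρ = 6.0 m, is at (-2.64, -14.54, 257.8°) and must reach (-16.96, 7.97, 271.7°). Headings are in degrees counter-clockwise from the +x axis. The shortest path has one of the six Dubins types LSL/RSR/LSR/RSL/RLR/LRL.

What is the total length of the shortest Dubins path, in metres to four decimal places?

Let ψ = atan2(Δy, Δx) = atan2(22.51, -14.32) = 122.4630° be the start→goal bearing.
Normalize: d = |goal − start| / ρ = 26.678877/6.0 = 4.446480, α = (θ_start − ψ) mod 360° = 135.3370° = 2.362077 rad, β = (θ_goal − ψ) mod 360° = 149.2370° = 2.604678 rad.
Common terms: sin α = 0.702935, cos α = -0.711254, sin β = 0.511487, cos β = -0.859291, cos(α−β) = 0.970716, d² = 19.771181. Work in radians in the unit-radius frame; every candidate has L = ρ·(t + p + q).
LSL: p² = 2 + d² − 2cos(α−β) + 2d(sin α − sin β) = 21.532283; p = √p² = 4.640289; φ = atan2(cos β − cos α, d + sin α − sin β) = -0.031908 rad; t = (φ − α) mod 2π = 3.889200 rad, q = (β − φ) mod 2π = 2.636586 rad → L = 6.0·(3.889200 + 4.640289 + 2.636586) = 6.0·11.166075 = 66.996451 m
RSR: p² = 2 + d² − 2cos(α−β) + 2d(sin β − sin α) = 18.127212; p = √p² = 4.257606; φ = atan2(cos α − cos β, d − sin α + sin β) = 0.034777 rad; t = (α − φ) mod 2π = 2.327300 rad, q = (φ − β) mod 2π = 3.713284 rad → L = 6.0·(2.327300 + 4.257606 + 3.713284) = 6.0·10.298191 = 61.789145 m
LSR: p² = d² − 2 + 2cos(α−β) + 2d(sin α + sin β) = 30.512422; p = √p² = 5.523805; φ = atan2(−cos α − cos β, d + sin α + sin β) − atan2(−2, p) = 0.618017 rad; t = (φ − α) mod 2π = 4.539125 rad, q = (φ − β) mod 2π = 4.296524 rad → L = 6.0·(4.539125 + 5.523805 + 4.296524) = 6.0·14.359455 = 86.156728 m
RSL: p² = d² − 2 + 2cos(α−β) − 2d(sin α + sin β) = 8.912805; p = √p² = 2.985432; φ = atan2(cos α + cos β, d − sin α − sin β) − atan2(2, p) = -1.042578 rad; t = (α − φ) mod 2π = 3.404655 rad, q = (β − φ) mod 2π = 3.647255 rad → L = 6.0·(3.404655 + 2.985432 + 3.647255) = 6.0·10.037342 = 60.224052 m
RLR: c = (6 − d² + 2cos(α−β) + 2d(sin α − sin β))/8 = -1.265902, |c| > 1 → infeasible
LRL: c = (6 − d² + 2cos(α−β) − 2d(sin α − sin β))/8 = -1.691535, |c| > 1 → infeasible
Shortest: RSL with L = 60.224052 m ≈ 60.2241 m

60.2241 m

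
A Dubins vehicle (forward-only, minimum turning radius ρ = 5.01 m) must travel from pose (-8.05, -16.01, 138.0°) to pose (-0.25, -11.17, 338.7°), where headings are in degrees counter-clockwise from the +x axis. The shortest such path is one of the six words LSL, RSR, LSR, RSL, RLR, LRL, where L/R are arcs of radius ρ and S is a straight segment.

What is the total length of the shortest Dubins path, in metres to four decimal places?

25.3804 m

Let ψ = atan2(Δy, Δx) = atan2(4.84, 7.80) = 31.8201° be the start→goal bearing.
Normalize: d = |goal − start| / ρ = 9.179630/5.01 = 1.832261, α = (θ_start − ψ) mod 360° = 106.1799° = 1.853188 rad, β = (θ_goal − ψ) mod 360° = 306.8799° = 5.356064 rad.
Common terms: sin α = 0.960392, cos α = -0.278654, sin β = -0.799896, cos β = 0.600139, cos(α−β) = -0.935444, d² = 3.357182. Work in radians in the unit-radius frame; every candidate has L = ρ·(t + p + q).
LSL: p² = 2 + d² − 2cos(α−β) + 2d(sin α − sin β) = 13.678683; p = √p² = 3.698470; φ = atan2(cos β − cos α, d + sin α − sin β) = 0.239904 rad; t = (φ − α) mod 2π = 4.669901 rad, q = (β − φ) mod 2π = 5.116160 rad → L = 5.01·(4.669901 + 3.698470 + 5.116160) = 5.01·13.484531 = 67.557502 m
RSR: p² = 2 + d² − 2cos(α−β) + 2d(sin β − sin α) = 0.777457; p = √p² = 0.881735; φ = atan2(cos α − cos β, d − sin α + sin β) = -1.489078 rad; t = (α − φ) mod 2π = 3.342266 rad, q = (φ − β) mod 2π = 5.721229 rad → L = 5.01·(3.342266 + 0.881735 + 5.721229) = 5.01·9.945230 = 49.825603 m
LSR: p² = d² − 2 + 2cos(α−β) + 2d(sin α + sin β) = 0.074435; p = √p² = 0.272828; φ = atan2(−cos α − cos β, d + sin α + sin β) − atan2(−2, p) = 1.275270 rad; t = (φ − α) mod 2π = 5.705267 rad, q = (φ − β) mod 2π = 2.202391 rad → L = 5.01·(5.705267 + 0.272828 + 2.202391) = 5.01·8.180487 = 40.984239 m
RSL: p² = d² − 2 + 2cos(α−β) − 2d(sin α + sin β) = -1.101848 < 0 → infeasible
RLR: c = (6 − d² + 2cos(α−β) + 2d(sin α − sin β))/8 = 0.902818; p = 2π − arccos c = 5.838667 rad; φ = atan2(cos α − cos β, d − sin α + sin β) = -1.489078 rad; t = (α − φ + p/2) mod 2π = 6.261599 rad, q = (α − β − t + p) mod 2π = 2.357377 rad → L = 5.01·(6.261599 + 5.838667 + 2.357377) = 5.01·14.457643 = 72.432793 m
LRL: c = (6 − d² + 2cos(α−β) − 2d(sin α − sin β))/8 = -0.709835; p = 2π − arccos c = 3.923125 rad; φ = atan2(cos β − cos α, d + sin α − sin β) = 0.239904 rad; t = (φ − α + p/2) mod 2π = 0.348278 rad, q = (β − α − t + p) mod 2π = 0.794537 rad → L = 5.01·(0.348278 + 3.923125 + 0.794537) = 5.01·5.065940 = 25.380358 m
Shortest: LRL with L = 25.380358 m ≈ 25.3804 m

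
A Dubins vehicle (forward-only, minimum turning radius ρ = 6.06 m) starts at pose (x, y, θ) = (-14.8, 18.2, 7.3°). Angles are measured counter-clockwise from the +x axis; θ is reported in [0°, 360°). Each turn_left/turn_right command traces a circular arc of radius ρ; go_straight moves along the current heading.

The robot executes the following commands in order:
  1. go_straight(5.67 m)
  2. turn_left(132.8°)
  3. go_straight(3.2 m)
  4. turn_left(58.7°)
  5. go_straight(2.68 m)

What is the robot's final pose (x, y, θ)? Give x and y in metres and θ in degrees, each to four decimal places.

set_pose: (x, y, θ) = (-14.8000, 18.2000, 7.3000°), ρ = 6.06
go_straight(5.67): x += 5.67·cos θ, y += 5.67·sin θ → (-9.1760, 18.9205, 7.3000°)
turn_left(132.8°): centre at ρ to the left, rotate +132.8° → (-6.0588, 29.5804, 140.1000°)
go_straight(3.2): x += 3.2·cos θ, y += 3.2·sin θ → (-8.5137, 31.6330, 140.1000°)
turn_left(58.7°): centre at ρ to the left, rotate +58.7° → (-14.3538, 32.7207, 198.8000°)
go_straight(2.68): x += 2.68·cos θ, y += 2.68·sin θ → (-16.8908, 31.8570, 198.8000°)

(-16.8908, 31.8570, 198.8000°)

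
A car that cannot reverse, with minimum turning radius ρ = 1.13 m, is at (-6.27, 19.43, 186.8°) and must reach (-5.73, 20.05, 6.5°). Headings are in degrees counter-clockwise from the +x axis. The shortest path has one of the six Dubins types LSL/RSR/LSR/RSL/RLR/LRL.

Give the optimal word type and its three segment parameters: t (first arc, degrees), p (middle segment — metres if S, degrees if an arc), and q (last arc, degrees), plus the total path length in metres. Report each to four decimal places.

LRL: t = 38.0992°, p = 280.8949°, q = 62.4957°, L = 7.5238 m

Let ψ = atan2(Δy, Δx) = atan2(0.62, 0.54) = 48.9452° be the start→goal bearing.
Normalize: d = |goal − start| / ρ = 0.822192/1.13 = 0.727604, α = (θ_start − ψ) mod 360° = 137.8548° = 2.406020 rad, β = (θ_goal − ψ) mod 360° = 317.5548° = 5.542377 rad.
Common terms: sin α = 0.671012, cos α = -0.741447, sin β = -0.674885, cos β = 0.737923, cos(α−β) = -0.999986, d² = 0.529407. Work in radians in the unit-radius frame; every candidate has L = ρ·(t + p + q).
LSL: p² = 2 + d² − 2cos(α−β) + 2d(sin α − sin β) = 6.487938; p = √p² = 2.547143; φ = atan2(cos β − cos α, d + sin α − sin β) = 0.619706 rad; t = (φ − α) mod 2π = 4.496871 rad, q = (β − φ) mod 2π = 4.922671 rad → L = 1.13·(4.496871 + 2.547143 + 4.922671) = 1.13·11.966685 = 13.522354 m
RSR: p² = 2 + d² − 2cos(α−β) + 2d(sin β − sin α) = 2.570822; p = √p² = 1.603378; φ = atan2(cos α − cos β, d − sin α + sin β) = -1.966674 rad; t = (α − φ) mod 2π = 4.372695 rad, q = (φ − β) mod 2π = 5.057319 rad → L = 1.13·(4.372695 + 1.603378 + 5.057319) = 1.13·11.033392 = 12.467733 m
LSR: p² = d² − 2 + 2cos(α−β) + 2d(sin α + sin β) = -3.476201 < 0 → infeasible
RSL: p² = d² − 2 + 2cos(α−β) − 2d(sin α + sin β) = -3.464929 < 0 → infeasible
RLR: c = (6 − d² + 2cos(α−β) + 2d(sin α − sin β))/8 = 0.678647; p = 2π − arccos c = 5.458308 rad; φ = atan2(cos α − cos β, d − sin α + sin β) = -1.966674 rad; t = (α − φ + p/2) mod 2π = 0.818664 rad, q = (α − β − t + p) mod 2π = 1.503288 rad → L = 1.13·(0.818664 + 5.458308 + 1.503288) = 1.13·7.780260 = 8.791694 m
LRL: c = (6 − d² + 2cos(α−β) − 2d(sin α − sin β))/8 = 0.189008; p = 2π − arccos c = 4.902541 rad; φ = atan2(cos β − cos α, d + sin α − sin β) = 0.619706 rad; t = (φ − α + p/2) mod 2π = 0.664956 rad, q = (β − α − t + p) mod 2π = 1.090756 rad → L = 1.13·(0.664956 + 4.902541 + 1.090756) = 1.13·6.658253 = 7.523825 m
Shortest: LRL with L = 7.523825 m ≈ 7.5238 m
Convert LRL to answer units (arcs ×180/π): t = 0.664956·180/π = 38.0992°, p = 4.902541·180/π = 280.8949°, q = 1.090756·180/π = 62.4957°, L = 7.5238 m.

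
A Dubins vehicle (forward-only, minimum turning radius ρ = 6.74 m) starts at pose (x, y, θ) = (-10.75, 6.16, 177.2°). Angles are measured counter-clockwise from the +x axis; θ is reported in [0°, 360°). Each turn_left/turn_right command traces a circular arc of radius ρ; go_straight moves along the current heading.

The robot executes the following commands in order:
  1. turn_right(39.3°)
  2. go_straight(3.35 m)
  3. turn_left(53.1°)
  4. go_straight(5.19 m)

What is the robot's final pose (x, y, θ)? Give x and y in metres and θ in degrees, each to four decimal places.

set_pose: (x, y, θ) = (-10.7500, 6.1600, 177.2000°), ρ = 6.74
turn_right(39.3°): centre at ρ to the right, rotate −39.3° → (-14.9394, 7.8910, 137.9000°)
go_straight(3.35): x += 3.35·cos θ, y += 3.35·sin θ → (-17.4250, 10.1370, 137.9000°)
turn_left(53.1°): centre at ρ to the left, rotate +53.1° → (-23.2298, 11.7522, 191.0000°)
go_straight(5.19): x += 5.19·cos θ, y += 5.19·sin θ → (-28.3244, 10.7619, 191.0000°)

(-28.3244, 10.7619, 191.0000°)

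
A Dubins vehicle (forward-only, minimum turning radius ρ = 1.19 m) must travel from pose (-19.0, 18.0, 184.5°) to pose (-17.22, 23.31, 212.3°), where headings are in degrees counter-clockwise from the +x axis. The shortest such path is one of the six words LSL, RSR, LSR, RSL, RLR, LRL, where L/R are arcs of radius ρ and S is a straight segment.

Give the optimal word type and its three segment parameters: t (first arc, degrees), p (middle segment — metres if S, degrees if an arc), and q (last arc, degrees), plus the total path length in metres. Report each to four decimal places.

RSL: t = 169.8176°, p = 3.2176 m, q = 197.6176°, L = 10.8490 m

Let ψ = atan2(Δy, Δx) = atan2(5.31, 1.78) = 71.4680° be the start→goal bearing.
Normalize: d = |goal − start| / ρ = 5.600402/1.19 = 4.706220, α = (θ_start − ψ) mod 360° = 113.0320° = 1.972781 rad, β = (θ_goal − ψ) mod 360° = 140.8320° = 2.457982 rad.
Common terms: sin α = 0.920286, cos α = -0.391245, sin β = 0.631596, cos β = -0.775297, cos(α−β) = 0.884581, d² = 22.148506. Work in radians in the unit-radius frame; every candidate has L = ρ·(t + p + q).
LSL: p² = 2 + d² − 2cos(α−β) + 2d(sin α − sin β) = 25.096623; p = √p² = 5.009653; φ = atan2(cos β − cos α, d + sin α − sin β) = -0.076738 rad; t = (φ − α) mod 2π = 4.233667 rad, q = (β − φ) mod 2π = 2.534720 rad → L = 1.19·(4.233667 + 5.009653 + 2.534720) = 1.19·11.778040 = 14.015867 m
RSR: p² = 2 + d² − 2cos(α−β) + 2d(sin β − sin α) = 19.662066; p = √p² = 4.434193; φ = atan2(cos α − cos β, d − sin α + sin β) = 0.086720 rad; t = (α − φ) mod 2π = 1.886060 rad, q = (φ − β) mod 2π = 3.911923 rad → L = 1.19·(1.886060 + 4.434193 + 3.911923) = 1.19·10.232177 = 12.176290 m
LSR: p² = d² − 2 + 2cos(α−β) + 2d(sin α + sin β) = 36.524672; p = √p² = 6.043564; φ = atan2(−cos α − cos β, d + sin α + sin β) − atan2(−2, p) = 0.503877 rad; t = (φ − α) mod 2π = 4.814281 rad, q = (φ − β) mod 2π = 4.329080 rad → L = 1.19·(4.814281 + 6.043564 + 4.329080) = 1.19·15.186925 = 18.072441 m
RSL: p² = d² − 2 + 2cos(α−β) − 2d(sin α + sin β) = 7.310665; p = √p² = 2.703824; φ = atan2(cos α + cos β, d − sin α − sin β) − atan2(2, p) = -0.991095 rad; t = (α − φ) mod 2π = 2.963876 rad, q = (β − φ) mod 2π = 3.449077 rad → L = 1.19·(2.963876 + 2.703824 + 3.449077) = 1.19·9.116777 = 10.848965 m
RLR: c = (6 − d² + 2cos(α−β) + 2d(sin α − sin β))/8 = -1.457758, |c| > 1 → infeasible
LRL: c = (6 − d² + 2cos(α−β) − 2d(sin α − sin β))/8 = -2.137078, |c| > 1 → infeasible
Shortest: RSL with L = 10.848965 m ≈ 10.8490 m
Convert RSL to answer units (arcs ×180/π): t = 2.963876·180/π = 169.8176°, p = ρ·p = 1.19·2.703824 = 3.2176 m, q = 3.449077·180/π = 197.6176°, L = 10.8490 m.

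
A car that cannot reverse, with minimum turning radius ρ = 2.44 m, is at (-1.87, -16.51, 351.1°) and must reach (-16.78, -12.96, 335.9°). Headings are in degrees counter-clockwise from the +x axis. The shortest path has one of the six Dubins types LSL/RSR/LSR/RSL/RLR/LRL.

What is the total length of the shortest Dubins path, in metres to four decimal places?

29.3660 m

Let ψ = atan2(Δy, Δx) = atan2(3.55, -14.91) = 166.6075° be the start→goal bearing.
Normalize: d = |goal − start| / ρ = 15.326794/2.44 = 6.281473, α = (θ_start − ψ) mod 360° = 184.4925° = 3.220002 rad, β = (θ_goal − ψ) mod 360° = 169.2925° = 2.954711 rad.
Common terms: sin α = -0.078329, cos α = -0.996928, sin β = 0.185795, cos β = -0.982588, cos(α−β) = 0.965016, d² = 39.456900. Work in radians in the unit-radius frame; every candidate has L = ρ·(t + p + q).
LSL: p² = 2 + d² − 2cos(α−β) + 2d(sin α − sin β) = 36.208694; p = √p² = 6.017366; φ = atan2(cos β − cos α, d + sin α − sin β) = 0.002383 rad; t = (φ − α) mod 2π = 3.065567 rad, q = (β − φ) mod 2π = 2.952329 rad → L = 2.44·(3.065567 + 6.017366 + 2.952329) = 2.44·12.035261 = 29.366037 m
RSR: p² = 2 + d² − 2cos(α−β) + 2d(sin β − sin α) = 42.845040; p = √p² = 6.545612; φ = atan2(cos α − cos β, d − sin α + sin β) = -0.002191 rad; t = (α − φ) mod 2π = 3.222192 rad, q = (φ − β) mod 2π = 3.326283 rad → L = 2.44·(3.222192 + 6.545612 + 3.326283) = 2.44·13.094088 = 31.949574 m
LSR: p² = d² − 2 + 2cos(α−β) + 2d(sin α + sin β) = 40.737032; p = √p² = 6.382557; φ = atan2(−cos α − cos β, d + sin α + sin β) − atan2(−2, p) = 0.604118 rad; t = (φ − α) mod 2π = 3.667302 rad, q = (φ − β) mod 2π = 3.932592 rad → L = 2.44·(3.667302 + 6.382557 + 3.932592) = 2.44·13.982450 = 34.117178 m
RSL: p² = d² − 2 + 2cos(α−β) − 2d(sin α + sin β) = 38.036835; p = √p² = 6.167401; φ = atan2(cos α + cos β, d − sin α − sin β) − atan2(2, p) = -0.623852 rad; t = (α − φ) mod 2π = 3.843853 rad, q = (β − φ) mod 2π = 3.578563 rad → L = 2.44·(3.843853 + 6.167401 + 3.578563) = 2.44·13.589818 = 33.159155 m
RLR: c = (6 − d² + 2cos(α−β) + 2d(sin α − sin β))/8 = -4.355630, |c| > 1 → infeasible
LRL: c = (6 − d² + 2cos(α−β) − 2d(sin α − sin β))/8 = -3.526087, |c| > 1 → infeasible
Shortest: LSL with L = 29.366037 m ≈ 29.3660 m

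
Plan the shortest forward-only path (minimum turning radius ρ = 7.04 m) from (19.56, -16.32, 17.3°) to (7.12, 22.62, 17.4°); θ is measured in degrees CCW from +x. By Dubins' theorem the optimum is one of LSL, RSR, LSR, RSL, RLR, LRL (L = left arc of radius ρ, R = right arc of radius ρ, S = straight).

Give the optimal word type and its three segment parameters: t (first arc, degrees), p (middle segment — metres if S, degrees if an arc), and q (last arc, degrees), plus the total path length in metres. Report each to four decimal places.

LSR: t = 122.3040°, p = 22.8025 m, q = 122.2040°, L = 52.8455 m

Let ψ = atan2(Δy, Δx) = atan2(38.94, -12.44) = 107.7169° be the start→goal bearing.
Normalize: d = |goal − start| / ρ = 40.878811/7.04 = 5.806649, α = (θ_start − ψ) mod 360° = 269.5831° = 4.705113 rad, β = (θ_goal − ψ) mod 360° = 269.6831° = 4.706858 rad.
Common terms: sin α = -0.999974, cos α = -0.007276, sin β = -0.999985, cos β = -0.005531, cos(α−β) = 0.999998, d² = 33.717176. Work in radians in the unit-radius frame; every candidate has L = ρ·(t + p + q).
LSL: p² = 2 + d² − 2cos(α−β) + 2d(sin α − sin β) = 33.717309; p = √p² = 5.806661; φ = atan2(cos β − cos α, d + sin α − sin β) = 0.000301 rad; t = (φ − α) mod 2π = 1.578373 rad, q = (β − φ) mod 2π = 4.706557 rad → L = 7.04·(1.578373 + 5.806661 + 4.706557) = 7.04·12.091591 = 85.124803 m
RSR: p² = 2 + d² − 2cos(α−β) + 2d(sin β − sin α) = 33.717049; p = √p² = 5.806638; φ = atan2(cos α − cos β, d − sin α + sin β) = -0.000301 rad; t = (α − φ) mod 2π = 4.705413 rad, q = (φ − β) mod 2π = 1.576027 rad → L = 7.04·(4.705413 + 5.806638 + 1.576027) = 7.04·12.088078 = 85.100072 m
LSR: p² = d² − 2 + 2cos(α−β) + 2d(sin α + sin β) = 10.491061; p = √p² = 3.238991; φ = atan2(−cos α − cos β, d + sin α + sin β) − atan2(−2, p) = 0.556535 rad; t = (φ − α) mod 2π = 2.134608 rad, q = (φ − β) mod 2π = 2.132862 rad → L = 7.04·(2.134608 + 3.238991 + 2.132862) = 7.04·7.506461 = 52.845486 m
RSL: p² = d² − 2 + 2cos(α−β) − 2d(sin α + sin β) = 56.943285; p = √p² = 7.546077; φ = atan2(cos α + cos β, d − sin α − sin β) − atan2(2, p) = -0.260722 rad; t = (α − φ) mod 2π = 4.965835 rad, q = (β − φ) mod 2π = 4.967580 rad → L = 7.04·(4.965835 + 7.546077 + 4.967580) = 7.04·17.479492 = 123.055626 m
RLR: c = (6 − d² + 2cos(α−β) + 2d(sin α − sin β))/8 = -3.214631, |c| > 1 → infeasible
LRL: c = (6 − d² + 2cos(α−β) − 2d(sin α − sin β))/8 = -3.214664, |c| > 1 → infeasible
Shortest: LSR with L = 52.845486 m ≈ 52.8455 m
Convert LSR to answer units (arcs ×180/π): t = 2.134608·180/π = 122.3040°, p = ρ·p = 7.04·3.238991 = 22.8025 m, q = 2.132862·180/π = 122.2040°, L = 52.8455 m.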